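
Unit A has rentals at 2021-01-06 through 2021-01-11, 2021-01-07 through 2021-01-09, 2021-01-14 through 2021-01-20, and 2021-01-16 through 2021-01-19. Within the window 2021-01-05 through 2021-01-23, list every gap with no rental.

Covered (merged): 2021-01-06 through 2021-01-11, 2021-01-14 through 2021-01-20.
Uncovered inside 2021-01-05 through 2021-01-23: 2021-01-05 through 2021-01-05, 2021-01-12 through 2021-01-13, 2021-01-21 through 2021-01-23.

2021-01-05 through 2021-01-05, 2021-01-12 through 2021-01-13, 2021-01-21 through 2021-01-23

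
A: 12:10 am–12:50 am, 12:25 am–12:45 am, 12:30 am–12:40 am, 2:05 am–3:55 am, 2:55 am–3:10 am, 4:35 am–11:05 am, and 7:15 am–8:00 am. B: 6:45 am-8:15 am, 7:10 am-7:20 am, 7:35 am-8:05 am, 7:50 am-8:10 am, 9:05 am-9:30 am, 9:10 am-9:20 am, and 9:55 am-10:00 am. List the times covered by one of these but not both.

12:10 am–12:50 am, 2:05 am–3:55 am, 4:35 am–6:45 am, 8:15 am–9:05 am, 9:30 am–9:55 am, 10:00 am–11:05 am

Merge the first list: 12:10 am–12:50 am, 2:05 am–3:55 am, 4:35 am–11:05 am.
Merge the second list: 6:45 am–8:15 am, 9:05 am–9:30 am, 9:55 am–10:00 am.
A \ B = 12:10 am–12:50 am, 2:05 am–3:55 am, 4:35 am–6:45 am, 8:15 am–9:05 am, 9:30 am–9:55 am, 10:00 am–11:05 am.
B \ A = none.
Union of the two gives the symmetric difference.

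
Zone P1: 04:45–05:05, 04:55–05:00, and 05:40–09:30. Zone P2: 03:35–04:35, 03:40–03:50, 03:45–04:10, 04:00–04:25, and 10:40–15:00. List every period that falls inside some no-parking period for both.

none

Merge the first list: 04:45–05:05, 05:40–09:30.
Merge the second list: 03:35–04:35, 10:40–15:00.
04:45–05:05 meets no B interval.
05:40–09:30 meets no B interval.
No overlap.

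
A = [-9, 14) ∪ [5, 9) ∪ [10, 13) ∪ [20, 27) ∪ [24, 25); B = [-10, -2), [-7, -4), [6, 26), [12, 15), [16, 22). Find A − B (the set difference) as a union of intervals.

[-2, 6) ∪ [26, 27)

A, merged: [-9, 14), [20, 27).
B, merged: [-10, -2), [6, 26).
[-9, 14) with B removed leaves [-2, 6).
[20, 27) with B removed leaves [26, 27).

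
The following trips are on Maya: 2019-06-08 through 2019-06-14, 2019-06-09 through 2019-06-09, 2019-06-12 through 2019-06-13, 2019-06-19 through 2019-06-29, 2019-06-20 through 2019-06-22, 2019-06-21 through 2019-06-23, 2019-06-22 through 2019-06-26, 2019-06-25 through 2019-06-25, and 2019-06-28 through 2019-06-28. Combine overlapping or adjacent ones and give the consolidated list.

2019-06-09 through 2019-06-09 overlaps/touches 2019-06-08 through 2019-06-14 → extend to 2019-06-08 through 2019-06-14.
2019-06-12 through 2019-06-13 overlaps/touches 2019-06-08 through 2019-06-14 → extend to 2019-06-08 through 2019-06-14.
2019-06-19 through 2019-06-29 is disjoint → start new block.
2019-06-20 through 2019-06-22 overlaps/touches 2019-06-19 through 2019-06-29 → extend to 2019-06-19 through 2019-06-29.
2019-06-21 through 2019-06-23 overlaps/touches 2019-06-19 through 2019-06-29 → extend to 2019-06-19 through 2019-06-29.
2019-06-22 through 2019-06-26 overlaps/touches 2019-06-19 through 2019-06-29 → extend to 2019-06-19 through 2019-06-29.
2019-06-25 through 2019-06-25 overlaps/touches 2019-06-19 through 2019-06-29 → extend to 2019-06-19 through 2019-06-29.
2019-06-28 through 2019-06-28 overlaps/touches 2019-06-19 through 2019-06-29 → extend to 2019-06-19 through 2019-06-29.

2019-06-08 through 2019-06-14, 2019-06-19 through 2019-06-29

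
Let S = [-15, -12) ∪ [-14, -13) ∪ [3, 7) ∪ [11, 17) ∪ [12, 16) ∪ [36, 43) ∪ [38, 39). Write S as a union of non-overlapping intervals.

[-15, -12) ∪ [3, 7) ∪ [11, 17) ∪ [36, 43)

[-14, -13) overlaps/touches [-15, -12) → extend to [-15, -12).
[3, 7) is disjoint → start new block.
[11, 17) is disjoint → start new block.
[12, 16) overlaps/touches [11, 17) → extend to [11, 17).
[36, 43) is disjoint → start new block.
[38, 39) overlaps/touches [36, 43) → extend to [36, 43).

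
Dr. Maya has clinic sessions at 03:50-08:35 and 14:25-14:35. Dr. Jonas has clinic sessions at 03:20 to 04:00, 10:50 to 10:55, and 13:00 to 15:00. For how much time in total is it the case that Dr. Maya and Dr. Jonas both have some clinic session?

20 min

A ∩ B = 03:50-04:00, 14:25-14:35.
Total: 10 min + 10 min = 20 min.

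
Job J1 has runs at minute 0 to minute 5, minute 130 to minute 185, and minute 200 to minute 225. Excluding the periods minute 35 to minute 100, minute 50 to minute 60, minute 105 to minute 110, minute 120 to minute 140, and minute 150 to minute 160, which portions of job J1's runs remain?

Second set merges to minute 35 to minute 100, minute 105 to minute 110, minute 120 to minute 140, minute 150 to minute 160.
minute 0 to minute 5: nothing removed.
minute 130 to minute 185 \ B = minute 140 to minute 150, minute 160 to minute 185.
minute 200 to minute 225: nothing removed.

minute 0 to minute 5, minute 140 to minute 150, minute 160 to minute 185, minute 200 to minute 225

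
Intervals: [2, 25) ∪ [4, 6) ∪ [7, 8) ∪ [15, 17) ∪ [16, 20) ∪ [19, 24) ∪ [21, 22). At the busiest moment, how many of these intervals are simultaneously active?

3

Sweep endpoints in order; track running count of active intervals.
Peak of 3 reached at 16.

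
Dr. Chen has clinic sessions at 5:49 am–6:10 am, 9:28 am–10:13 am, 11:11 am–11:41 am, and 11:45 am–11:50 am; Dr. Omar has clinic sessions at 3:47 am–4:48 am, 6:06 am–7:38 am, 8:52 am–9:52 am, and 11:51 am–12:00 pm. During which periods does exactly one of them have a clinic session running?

Only in the first: 5:49 am-6:06 am, 9:52 am-10:13 am, 11:11 am-11:41 am, 11:45 am-11:50 am.
Only in the second: 3:47 am-4:48 am, 6:10 am-7:38 am, 8:52 am-9:28 am, 11:51 am-12:00 pm.
Together these are the periods covered by exactly one.

3:47 am-4:48 am, 5:49 am-6:06 am, 6:10 am-7:38 am, 8:52 am-9:28 am, 9:52 am-10:13 am, 11:11 am-11:41 am, 11:45 am-11:50 am, 11:51 am-12:00 pm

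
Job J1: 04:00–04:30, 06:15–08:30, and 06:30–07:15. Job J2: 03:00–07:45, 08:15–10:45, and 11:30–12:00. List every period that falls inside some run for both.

04:00–04:30, 06:15–07:45, 08:15–08:30

A, merged: 04:00–04:30, 06:15–08:30.
04:00–04:30 ∩ B → 04:00–04:30.
06:15–08:30 ∩ B → 06:15–07:45, 08:15–08:30.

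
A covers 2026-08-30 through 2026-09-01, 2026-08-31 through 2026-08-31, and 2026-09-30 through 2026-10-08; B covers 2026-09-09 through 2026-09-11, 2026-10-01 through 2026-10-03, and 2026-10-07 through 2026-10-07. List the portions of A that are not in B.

A, merged: 2026-08-30 through 2026-09-01, 2026-09-30 through 2026-10-08.
2026-08-30 through 2026-09-01: nothing removed.
2026-09-30 through 2026-10-08 \ B = 2026-09-30 through 2026-09-30, 2026-10-04 through 2026-10-06, 2026-10-08 through 2026-10-08.

2026-08-30 through 2026-09-01, 2026-09-30 through 2026-09-30, 2026-10-04 through 2026-10-06, 2026-10-08 through 2026-10-08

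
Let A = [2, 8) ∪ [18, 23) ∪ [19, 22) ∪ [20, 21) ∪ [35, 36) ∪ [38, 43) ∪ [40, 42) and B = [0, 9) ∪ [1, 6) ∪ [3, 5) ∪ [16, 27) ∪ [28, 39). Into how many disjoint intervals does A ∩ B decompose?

Merge the first list: [2, 8), [18, 23), [35, 36), [38, 43).
Merge the second list: [0, 9), [16, 27), [28, 39).
A ∩ B = [2, 8), [18, 23), [35, 36), [38, 39).
That is 4 disjoint pieces.

4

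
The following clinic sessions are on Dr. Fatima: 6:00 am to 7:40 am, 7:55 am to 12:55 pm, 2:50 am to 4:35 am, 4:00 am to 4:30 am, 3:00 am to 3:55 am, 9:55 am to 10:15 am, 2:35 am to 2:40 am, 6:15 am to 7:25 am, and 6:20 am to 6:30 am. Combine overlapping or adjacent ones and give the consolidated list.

2:35 am–2:40 am, 2:50 am–4:35 am, 6:00 am–7:40 am, 7:55 am–12:55 pm

Sort by start: 2:35 am–2:40 am, 2:50 am–4:35 am, 3:00 am–3:55 am, 4:00 am–4:30 am, 6:00 am–7:40 am, 6:15 am–7:25 am, 6:20 am–6:30 am, 7:55 am–12:55 pm, 9:55 am–10:15 am.
2:50 am–4:35 am is disjoint → start new block.
3:00 am–3:55 am overlaps/touches 2:50 am–4:35 am → extend to 2:50 am–4:35 am.
4:00 am–4:30 am overlaps/touches 2:50 am–4:35 am → extend to 2:50 am–4:35 am.
6:00 am–7:40 am is disjoint → start new block.
6:15 am–7:25 am overlaps/touches 6:00 am–7:40 am → extend to 6:00 am–7:40 am.
6:20 am–6:30 am overlaps/touches 6:00 am–7:40 am → extend to 6:00 am–7:40 am.
7:55 am–12:55 pm is disjoint → start new block.
9:55 am–10:15 am overlaps/touches 7:55 am–12:55 pm → extend to 7:55 am–12:55 pm.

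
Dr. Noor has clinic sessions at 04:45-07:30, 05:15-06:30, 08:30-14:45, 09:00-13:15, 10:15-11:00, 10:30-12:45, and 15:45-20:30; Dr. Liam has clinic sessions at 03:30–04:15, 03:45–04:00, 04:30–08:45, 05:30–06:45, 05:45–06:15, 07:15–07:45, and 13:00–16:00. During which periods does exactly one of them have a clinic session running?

03:30–04:15, 04:30–04:45, 07:30–08:30, 08:45–13:00, 14:45–15:45, 16:00–20:30

Merge the first list: 04:45–07:30, 08:30–14:45, 15:45–20:30.
Merge the second list: 03:30–04:15, 04:30–08:45, 13:00–16:00.
A but not B: 08:45–13:00, 16:00–20:30.
B but not A: 03:30–04:15, 04:30–04:45, 07:30–08:30, 14:45–15:45.
Combining gives A △ B.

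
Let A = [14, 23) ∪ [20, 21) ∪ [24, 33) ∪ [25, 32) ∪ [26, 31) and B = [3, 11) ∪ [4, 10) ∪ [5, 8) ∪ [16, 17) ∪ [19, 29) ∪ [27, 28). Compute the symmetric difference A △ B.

[3, 11) ∪ [14, 16) ∪ [17, 19) ∪ [23, 24) ∪ [29, 33)

First set merges to [14, 23), [24, 33).
Second set merges to [3, 11), [16, 17), [19, 29).
A \ B = [14, 16), [17, 19), [29, 33).
B \ A = [3, 11), [23, 24).
Union of the two gives the symmetric difference.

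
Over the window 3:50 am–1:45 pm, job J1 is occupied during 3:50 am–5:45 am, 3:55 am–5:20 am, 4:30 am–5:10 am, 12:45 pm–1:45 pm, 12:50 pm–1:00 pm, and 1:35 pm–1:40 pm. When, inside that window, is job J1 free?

5:45 am–12:45 pm

After merging, the occupied span is 3:50 am–5:45 am, 12:45 pm–1:45 pm.
Gaps within 3:50 am–1:45 pm: 5:45 am–12:45 pm.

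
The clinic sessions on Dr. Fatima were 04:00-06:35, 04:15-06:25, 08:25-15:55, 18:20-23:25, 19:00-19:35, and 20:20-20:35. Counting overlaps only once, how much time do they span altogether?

Merged: 04:00-06:35, 08:25-15:55, 18:20-23:25.
Lengths: 2 h 35 min + 7 h 30 min + 5 h 5 min = 15 h 10 min.

15 h 10 min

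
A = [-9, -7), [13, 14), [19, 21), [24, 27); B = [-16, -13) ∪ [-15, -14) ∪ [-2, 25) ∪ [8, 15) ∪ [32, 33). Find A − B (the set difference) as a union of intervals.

B, merged: [-16, -13), [-2, 25), [32, 33).
[-9, -7): no B overlap → unchanged.
[13, 14): fully covered by B → removed.
[19, 21): fully covered by B → removed.
[24, 27) minus B → [25, 27).

[-9, -7) ∪ [25, 27)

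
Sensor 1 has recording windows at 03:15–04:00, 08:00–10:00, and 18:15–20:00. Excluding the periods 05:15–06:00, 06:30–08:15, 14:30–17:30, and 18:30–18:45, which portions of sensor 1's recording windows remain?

03:15–04:00: nothing removed.
08:00–10:00 \ B = 08:15–10:00.
18:15–20:00 \ B = 18:15–18:30, 18:45–20:00.

03:15–04:00, 08:15–10:00, 18:15–18:30, 18:45–20:00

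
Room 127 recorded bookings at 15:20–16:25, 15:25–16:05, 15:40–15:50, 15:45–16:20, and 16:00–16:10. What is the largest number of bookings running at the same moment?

4

Sweep endpoints in order; track running count of active intervals.
Peak of 4 reached at 15:45.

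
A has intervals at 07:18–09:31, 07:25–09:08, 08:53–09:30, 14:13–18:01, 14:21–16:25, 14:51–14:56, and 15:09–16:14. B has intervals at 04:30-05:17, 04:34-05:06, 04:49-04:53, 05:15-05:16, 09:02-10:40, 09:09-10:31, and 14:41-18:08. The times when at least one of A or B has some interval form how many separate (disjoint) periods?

3

A, merged: 07:18-09:31, 14:13-18:01.
B, merged: 04:30-05:17, 09:02-10:40, 14:41-18:08.
A ∪ B = 04:30-05:17, 07:18-10:40, 14:13-18:08.
That is 3 disjoint pieces.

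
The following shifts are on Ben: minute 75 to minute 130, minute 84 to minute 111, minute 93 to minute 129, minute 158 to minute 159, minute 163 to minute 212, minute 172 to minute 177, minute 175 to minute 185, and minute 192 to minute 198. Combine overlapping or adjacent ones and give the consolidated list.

minute 84 to minute 111 overlaps/touches minute 75 to minute 130 → extend to minute 75 to minute 130.
minute 93 to minute 129 overlaps/touches minute 75 to minute 130 → extend to minute 75 to minute 130.
minute 158 to minute 159 is disjoint → start new block.
minute 163 to minute 212 is disjoint → start new block.
minute 172 to minute 177 overlaps/touches minute 163 to minute 212 → extend to minute 163 to minute 212.
minute 175 to minute 185 overlaps/touches minute 163 to minute 212 → extend to minute 163 to minute 212.
minute 192 to minute 198 overlaps/touches minute 163 to minute 212 → extend to minute 163 to minute 212.

minute 75 to minute 130, minute 158 to minute 159, minute 163 to minute 212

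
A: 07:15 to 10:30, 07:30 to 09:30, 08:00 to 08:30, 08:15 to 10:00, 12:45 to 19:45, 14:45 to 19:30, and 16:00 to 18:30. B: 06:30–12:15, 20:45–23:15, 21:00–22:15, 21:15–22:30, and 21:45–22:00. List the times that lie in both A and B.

Merge the first list: 07:15–10:30, 12:45–19:45.
Merge the second list: 06:30–12:15, 20:45–23:15.
07:15–10:30 overlaps B on 07:15–10:30.
12:45–19:45 falls entirely outside B.

07:15–10:30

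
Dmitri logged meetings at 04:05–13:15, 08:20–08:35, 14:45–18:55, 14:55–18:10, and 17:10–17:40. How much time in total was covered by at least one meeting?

Merged: 04:05-13:15, 14:45-18:55.
Lengths: 9 h 10 min + 4 h 10 min = 13 h 20 min.

13 h 20 min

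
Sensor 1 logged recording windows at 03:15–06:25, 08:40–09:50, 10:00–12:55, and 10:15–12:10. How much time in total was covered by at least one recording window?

7 h 15 min

Merged: 03:15-06:25, 08:40-09:50, 10:00-12:55.
Lengths: 3 h 10 min + 1 h 10 min + 2 h 55 min = 7 h 15 min.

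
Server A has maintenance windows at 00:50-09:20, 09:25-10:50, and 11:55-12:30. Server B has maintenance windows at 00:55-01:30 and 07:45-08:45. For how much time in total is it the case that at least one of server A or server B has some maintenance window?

10 h 30 min

A ∪ B = 00:50-09:20, 09:25-10:50, 11:55-12:30.
Total: 8 h 30 min + 1 h 25 min + 35 min = 10 h 30 min.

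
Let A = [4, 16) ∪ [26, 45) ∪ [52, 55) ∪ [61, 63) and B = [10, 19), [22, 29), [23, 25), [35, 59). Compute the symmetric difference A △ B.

[4, 10) ∪ [16, 19) ∪ [22, 26) ∪ [29, 35) ∪ [45, 52) ∪ [55, 59) ∪ [61, 63)

B, merged: [10, 19), [22, 29), [35, 59).
A but not B: [4, 10), [29, 35), [61, 63).
B but not A: [16, 19), [22, 26), [45, 52), [55, 59).
Combining gives A △ B.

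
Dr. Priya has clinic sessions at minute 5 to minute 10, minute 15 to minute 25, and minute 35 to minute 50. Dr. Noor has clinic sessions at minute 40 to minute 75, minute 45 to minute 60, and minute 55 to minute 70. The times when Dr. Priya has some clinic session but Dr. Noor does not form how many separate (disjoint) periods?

Merge the second list: minute 40 to minute 75.
A \ B = minute 5 to minute 10, minute 15 to minute 25, minute 35 to minute 40.
That is 3 disjoint pieces.

3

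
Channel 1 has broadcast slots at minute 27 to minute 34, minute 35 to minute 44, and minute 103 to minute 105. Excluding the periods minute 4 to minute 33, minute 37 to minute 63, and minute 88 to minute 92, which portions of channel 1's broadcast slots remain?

minute 27 to minute 34 \ B = minute 33 to minute 34.
minute 35 to minute 44 \ B = minute 35 to minute 37.
minute 103 to minute 105: nothing removed.

minute 33 to minute 34, minute 35 to minute 37, minute 103 to minute 105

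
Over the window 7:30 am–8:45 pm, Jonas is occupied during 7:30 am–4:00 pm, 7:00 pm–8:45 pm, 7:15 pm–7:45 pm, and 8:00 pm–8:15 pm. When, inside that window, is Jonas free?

4:00 pm–7:00 pm

The merged coverage is 7:30 am–4:00 pm, 7:00 pm–8:45 pm.
Complement within 7:30 am–8:45 pm: 4:00 pm–7:00 pm.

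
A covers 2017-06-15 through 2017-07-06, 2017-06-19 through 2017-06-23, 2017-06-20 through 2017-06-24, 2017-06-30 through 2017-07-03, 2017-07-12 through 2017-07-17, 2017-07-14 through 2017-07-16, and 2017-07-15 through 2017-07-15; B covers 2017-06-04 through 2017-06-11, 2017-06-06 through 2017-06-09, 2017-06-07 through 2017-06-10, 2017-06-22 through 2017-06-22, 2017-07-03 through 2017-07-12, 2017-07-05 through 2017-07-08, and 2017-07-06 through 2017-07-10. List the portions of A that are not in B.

Merge the first list: 2017-06-15 through 2017-07-06, 2017-07-12 through 2017-07-17.
Merge the second list: 2017-06-04 through 2017-06-11, 2017-06-22 through 2017-06-22, 2017-07-03 through 2017-07-12.
2017-06-15 through 2017-07-06 minus B → 2017-06-15 through 2017-06-21, 2017-06-23 through 2017-07-02.
2017-07-12 through 2017-07-17 minus B → 2017-07-13 through 2017-07-17.

2017-06-15 through 2017-06-21, 2017-06-23 through 2017-07-02, 2017-07-13 through 2017-07-17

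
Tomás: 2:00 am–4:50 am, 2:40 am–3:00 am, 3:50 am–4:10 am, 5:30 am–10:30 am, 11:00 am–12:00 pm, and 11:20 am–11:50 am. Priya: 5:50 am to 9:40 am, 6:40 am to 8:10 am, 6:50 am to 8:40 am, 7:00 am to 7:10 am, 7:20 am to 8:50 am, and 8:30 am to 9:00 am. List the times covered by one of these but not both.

First set merges to 2:00 am-4:50 am, 5:30 am-10:30 am, 11:00 am-12:00 pm.
Second set merges to 5:50 am-9:40 am.
A but not B: 2:00 am-4:50 am, 5:30 am-5:50 am, 9:40 am-10:30 am, 11:00 am-12:00 pm.
B but not A: none.
Combining gives A △ B.

2:00 am-4:50 am, 5:30 am-5:50 am, 9:40 am-10:30 am, 11:00 am-12:00 pm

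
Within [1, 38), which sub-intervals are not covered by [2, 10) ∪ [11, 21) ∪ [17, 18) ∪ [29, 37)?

[1, 2) ∪ [10, 11) ∪ [21, 29) ∪ [37, 38)

The merged coverage is [2, 10), [11, 21), [29, 37).
Uncovered inside [1, 38): [1, 2), [10, 11), [21, 29), [37, 38).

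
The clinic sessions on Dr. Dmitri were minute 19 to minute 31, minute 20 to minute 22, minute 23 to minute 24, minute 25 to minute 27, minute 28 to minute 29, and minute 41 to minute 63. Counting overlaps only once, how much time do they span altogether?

34 minutes

Merged: minute 19 to minute 31, minute 41 to minute 63.
Lengths: 12 minutes + 22 minutes = 34 minutes.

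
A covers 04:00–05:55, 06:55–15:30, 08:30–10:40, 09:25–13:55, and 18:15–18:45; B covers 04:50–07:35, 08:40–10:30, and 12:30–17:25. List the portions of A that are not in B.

A, merged: 04:00-05:55, 06:55-15:30, 18:15-18:45.
04:00-05:55 \ B = 04:00-04:50.
06:55-15:30 \ B = 07:35-08:40, 10:30-12:30.
18:15-18:45: nothing removed.

04:00-04:50, 07:35-08:40, 10:30-12:30, 18:15-18:45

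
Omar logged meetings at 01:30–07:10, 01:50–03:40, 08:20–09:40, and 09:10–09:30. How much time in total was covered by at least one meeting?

7 h

Merged: 01:30–07:10, 08:20–09:40.
Lengths: 5 h 40 min + 1 h 20 min = 7 h.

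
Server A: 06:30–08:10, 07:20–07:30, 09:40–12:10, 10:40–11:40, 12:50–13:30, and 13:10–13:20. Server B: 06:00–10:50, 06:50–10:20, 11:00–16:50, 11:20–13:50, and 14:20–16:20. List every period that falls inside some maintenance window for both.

Merge the first list: 06:30-08:10, 09:40-12:10, 12:50-13:30.
Merge the second list: 06:00-10:50, 11:00-16:50.
06:30-08:10 meets the second set on 06:30-08:10.
09:40-12:10 meets the second set on 09:40-10:50, 11:00-12:10.
12:50-13:30 meets the second set on 12:50-13:30.

06:30-08:10, 09:40-10:50, 11:00-12:10, 12:50-13:30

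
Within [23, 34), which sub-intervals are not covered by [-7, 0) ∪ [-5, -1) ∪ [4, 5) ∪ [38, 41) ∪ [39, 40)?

Covered (merged): [-7, 0), [4, 5), [38, 41).
Gaps within [23, 34): [23, 34).

[23, 34)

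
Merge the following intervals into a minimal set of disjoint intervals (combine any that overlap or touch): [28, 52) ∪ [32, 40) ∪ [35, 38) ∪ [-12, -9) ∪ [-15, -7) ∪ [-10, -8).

[-15, -7) ∪ [28, 52)

Sort by start: [-15, -7), [-12, -9), [-10, -8), [28, 52), [32, 40), [35, 38).
[-12, -9) overlaps/touches [-15, -7) → extend to [-15, -7).
[-10, -8) overlaps/touches [-15, -7) → extend to [-15, -7).
[28, 52) is disjoint → start new block.
[32, 40) overlaps/touches [28, 52) → extend to [28, 52).
[35, 38) overlaps/touches [28, 52) → extend to [28, 52).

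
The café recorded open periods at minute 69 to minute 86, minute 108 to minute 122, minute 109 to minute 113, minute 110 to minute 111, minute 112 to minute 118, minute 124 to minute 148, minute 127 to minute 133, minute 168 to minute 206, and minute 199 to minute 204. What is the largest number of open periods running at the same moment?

3

Walk the sorted start/end points keeping a running depth.
The depth first hits 3 at minute 110.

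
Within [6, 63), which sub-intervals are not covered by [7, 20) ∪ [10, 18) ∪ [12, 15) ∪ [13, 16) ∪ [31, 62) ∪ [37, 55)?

[6, 7) ∪ [20, 31) ∪ [62, 63)

Covered (merged): [7, 20), [31, 62).
Complement within [6, 63): [6, 7), [20, 31), [62, 63).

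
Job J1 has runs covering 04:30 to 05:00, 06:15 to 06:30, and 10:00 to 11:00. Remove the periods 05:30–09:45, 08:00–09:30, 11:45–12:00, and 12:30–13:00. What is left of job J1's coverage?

B, merged: 05:30–09:45, 11:45–12:00, 12:30–13:00.
04:30–05:00: no B overlap → unchanged.
06:15–06:30: fully covered by B → removed.
10:00–11:00: no B overlap → unchanged.

04:30–05:00, 10:00–11:00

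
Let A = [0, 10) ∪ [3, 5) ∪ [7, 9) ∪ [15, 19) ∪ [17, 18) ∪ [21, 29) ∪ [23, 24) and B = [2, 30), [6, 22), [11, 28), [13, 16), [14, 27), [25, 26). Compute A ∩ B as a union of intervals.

Merge the first list: [0, 10), [15, 19), [21, 29).
Merge the second list: [2, 30).
[0, 10) overlaps B on [2, 10).
[15, 19) overlaps B on [15, 19).
[21, 29) overlaps B on [21, 29).

[2, 10) ∪ [15, 19) ∪ [21, 29)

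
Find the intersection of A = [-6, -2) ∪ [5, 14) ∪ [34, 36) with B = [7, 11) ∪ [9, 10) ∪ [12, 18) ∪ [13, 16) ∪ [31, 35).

Merge the second list: [7, 11), [12, 18), [31, 35).
[-6, -2): no overlap with the second set.
[5, 14) meets the second set on [7, 11), [12, 14).
[34, 36) meets the second set on [34, 35).

[7, 11) ∪ [12, 14) ∪ [34, 35)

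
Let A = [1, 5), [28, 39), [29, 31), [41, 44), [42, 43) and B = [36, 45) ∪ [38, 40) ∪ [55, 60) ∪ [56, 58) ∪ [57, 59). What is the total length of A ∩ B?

6

First set merges to [1, 5), [28, 39), [41, 44).
Second set merges to [36, 45), [55, 60).
A ∩ B = [36, 39), [41, 44).
Total: 3 + 3 = 6.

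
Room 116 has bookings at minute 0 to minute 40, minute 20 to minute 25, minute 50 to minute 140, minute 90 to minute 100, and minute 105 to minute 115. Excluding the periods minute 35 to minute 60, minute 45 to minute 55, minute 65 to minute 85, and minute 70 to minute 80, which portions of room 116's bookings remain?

A, merged: minute 0 to minute 40, minute 50 to minute 140.
B, merged: minute 35 to minute 60, minute 65 to minute 85.
minute 0 to minute 40 with B removed leaves minute 0 to minute 35.
minute 50 to minute 140 with B removed leaves minute 60 to minute 65, minute 85 to minute 140.

minute 0 to minute 35, minute 60 to minute 65, minute 85 to minute 140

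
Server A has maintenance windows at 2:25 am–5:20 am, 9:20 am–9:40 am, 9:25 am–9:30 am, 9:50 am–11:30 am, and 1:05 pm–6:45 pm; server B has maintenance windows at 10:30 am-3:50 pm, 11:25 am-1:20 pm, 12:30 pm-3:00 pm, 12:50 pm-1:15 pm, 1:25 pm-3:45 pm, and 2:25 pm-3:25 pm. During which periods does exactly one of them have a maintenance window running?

2:25 am–5:20 am, 9:20 am–9:40 am, 9:50 am–10:30 am, 11:30 am–1:05 pm, 3:50 pm–6:45 pm

First set merges to 2:25 am–5:20 am, 9:20 am–9:40 am, 9:50 am–11:30 am, 1:05 pm–6:45 pm.
Second set merges to 10:30 am–3:50 pm.
A but not B: 2:25 am–5:20 am, 9:20 am–9:40 am, 9:50 am–10:30 am, 3:50 pm–6:45 pm.
B but not A: 11:30 am–1:05 pm.
Combining gives A △ B.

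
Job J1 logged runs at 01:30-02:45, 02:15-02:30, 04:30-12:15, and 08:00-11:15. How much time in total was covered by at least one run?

Merged: 01:30-02:45, 04:30-12:15.
Lengths: 1 h 15 min + 7 h 45 min = 9 h.

9 h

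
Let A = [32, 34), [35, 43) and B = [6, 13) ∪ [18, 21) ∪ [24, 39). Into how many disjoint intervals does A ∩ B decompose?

A ∩ B = [32, 34), [35, 39).
That is 2 disjoint pieces.

2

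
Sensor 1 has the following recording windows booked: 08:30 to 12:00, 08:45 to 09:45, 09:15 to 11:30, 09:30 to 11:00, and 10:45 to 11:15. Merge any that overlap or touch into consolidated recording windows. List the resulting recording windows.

08:45–09:45 overlaps/touches 08:30–12:00 → extend to 08:30–12:00.
09:15–11:30 overlaps/touches 08:30–12:00 → extend to 08:30–12:00.
09:30–11:00 overlaps/touches 08:30–12:00 → extend to 08:30–12:00.
10:45–11:15 overlaps/touches 08:30–12:00 → extend to 08:30–12:00.

08:30–12:00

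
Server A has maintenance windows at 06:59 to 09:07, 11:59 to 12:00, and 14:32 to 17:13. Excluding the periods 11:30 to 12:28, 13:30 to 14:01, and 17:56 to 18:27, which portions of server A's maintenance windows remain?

06:59–09:07: nothing removed.
11:59–12:00: entirely removed.
14:32–17:13: nothing removed.

06:59–09:07, 14:32–17:13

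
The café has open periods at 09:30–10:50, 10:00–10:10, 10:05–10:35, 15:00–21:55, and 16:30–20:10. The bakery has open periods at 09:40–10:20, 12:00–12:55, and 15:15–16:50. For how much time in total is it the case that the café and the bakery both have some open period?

2 h 15 min

A, merged: 09:30-10:50, 15:00-21:55.
A ∩ B = 09:40-10:20, 15:15-16:50.
Total: 40 min + 1 h 35 min = 2 h 15 min.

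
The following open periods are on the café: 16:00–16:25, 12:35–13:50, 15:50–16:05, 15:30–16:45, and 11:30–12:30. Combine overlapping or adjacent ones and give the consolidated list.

11:30–12:30, 12:35–13:50, 15:30–16:45

Sort by start: 11:30–12:30, 12:35–13:50, 15:30–16:45, 15:50–16:05, 16:00–16:25.
12:35–13:50 is disjoint → start new block.
15:30–16:45 is disjoint → start new block.
15:50–16:05 overlaps/touches 15:30–16:45 → extend to 15:30–16:45.
16:00–16:25 overlaps/touches 15:30–16:45 → extend to 15:30–16:45.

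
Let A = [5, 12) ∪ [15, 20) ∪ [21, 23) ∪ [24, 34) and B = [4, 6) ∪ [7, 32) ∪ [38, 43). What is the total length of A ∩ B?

A ∩ B = [5, 6), [7, 12), [15, 20), [21, 23), [24, 32).
Total: 1 + 5 + 5 + 2 + 8 = 21.

21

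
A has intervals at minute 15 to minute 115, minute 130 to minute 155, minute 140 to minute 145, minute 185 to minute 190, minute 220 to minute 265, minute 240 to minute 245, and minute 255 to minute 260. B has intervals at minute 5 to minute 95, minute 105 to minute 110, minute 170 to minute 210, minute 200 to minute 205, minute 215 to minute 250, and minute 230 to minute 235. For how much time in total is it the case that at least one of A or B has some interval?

A, merged: minute 15 to minute 115, minute 130 to minute 155, minute 185 to minute 190, minute 220 to minute 265.
B, merged: minute 5 to minute 95, minute 105 to minute 110, minute 170 to minute 210, minute 215 to minute 250.
A ∪ B = minute 5 to minute 115, minute 130 to minute 155, minute 170 to minute 210, minute 215 to minute 265.
Total: 110 minutes + 25 minutes + 40 minutes + 50 minutes = 225 minutes.

225 minutes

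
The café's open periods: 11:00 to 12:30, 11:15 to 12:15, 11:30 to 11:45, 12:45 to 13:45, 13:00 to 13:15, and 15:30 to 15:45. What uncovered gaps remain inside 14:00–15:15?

14:00–15:15

The merged coverage is 11:00–12:30, 12:45–13:45, 15:30–15:45.
Complement within 14:00–15:15: 14:00–15:15.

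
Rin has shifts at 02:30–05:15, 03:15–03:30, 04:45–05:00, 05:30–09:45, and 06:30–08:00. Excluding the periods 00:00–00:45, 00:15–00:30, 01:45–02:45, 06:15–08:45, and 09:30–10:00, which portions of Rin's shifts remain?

First set merges to 02:30-05:15, 05:30-09:45.
Second set merges to 00:00-00:45, 01:45-02:45, 06:15-08:45, 09:30-10:00.
02:30-05:15 minus B → 02:45-05:15.
05:30-09:45 minus B → 05:30-06:15, 08:45-09:30.

02:45-05:15, 05:30-06:15, 08:45-09:30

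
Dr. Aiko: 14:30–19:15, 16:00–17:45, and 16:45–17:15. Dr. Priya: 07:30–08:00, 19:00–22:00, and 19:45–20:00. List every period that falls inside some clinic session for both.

19:00–19:15

Merge the first list: 14:30–19:15.
Merge the second list: 07:30–08:00, 19:00–22:00.
14:30–19:15 meets the second set on 19:00–19:15.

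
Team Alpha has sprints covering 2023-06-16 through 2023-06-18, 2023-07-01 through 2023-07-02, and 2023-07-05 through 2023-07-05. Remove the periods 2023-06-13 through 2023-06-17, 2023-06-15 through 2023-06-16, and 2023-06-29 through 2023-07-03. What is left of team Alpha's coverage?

2023-06-18 through 2023-06-18, 2023-07-05 through 2023-07-05

Second set merges to 2023-06-13 through 2023-06-17, 2023-06-29 through 2023-07-03.
2023-06-16 through 2023-06-18 minus B → 2023-06-18 through 2023-06-18.
2023-07-01 through 2023-07-02: fully covered by B → removed.
2023-07-05 through 2023-07-05: no B overlap → unchanged.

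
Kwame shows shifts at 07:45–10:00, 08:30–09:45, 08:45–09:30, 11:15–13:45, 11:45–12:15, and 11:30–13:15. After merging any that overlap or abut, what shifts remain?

07:45-10:00, 11:15-13:45

Sort by start: 07:45-10:00, 08:30-09:45, 08:45-09:30, 11:15-13:45, 11:30-13:15, 11:45-12:15.
08:30-09:45 overlaps/touches 07:45-10:00 → extend to 07:45-10:00.
08:45-09:30 overlaps/touches 07:45-10:00 → extend to 07:45-10:00.
11:15-13:45 is disjoint → start new block.
11:30-13:15 overlaps/touches 11:15-13:45 → extend to 11:15-13:45.
11:45-12:15 overlaps/touches 11:15-13:45 → extend to 11:15-13:45.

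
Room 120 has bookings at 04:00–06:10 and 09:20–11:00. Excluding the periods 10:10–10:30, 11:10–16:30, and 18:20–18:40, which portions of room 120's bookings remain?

04:00–06:10: nothing removed.
09:20–11:00 \ B = 09:20–10:10, 10:30–11:00.

04:00–06:10, 09:20–10:10, 10:30–11:00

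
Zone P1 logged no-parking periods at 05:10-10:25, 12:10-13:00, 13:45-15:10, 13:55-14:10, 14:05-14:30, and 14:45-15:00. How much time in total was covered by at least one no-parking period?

7 h 30 min

Merged: 05:10–10:25, 12:10–13:00, 13:45–15:10.
Lengths: 5 h 15 min + 50 min + 1 h 25 min = 7 h 30 min.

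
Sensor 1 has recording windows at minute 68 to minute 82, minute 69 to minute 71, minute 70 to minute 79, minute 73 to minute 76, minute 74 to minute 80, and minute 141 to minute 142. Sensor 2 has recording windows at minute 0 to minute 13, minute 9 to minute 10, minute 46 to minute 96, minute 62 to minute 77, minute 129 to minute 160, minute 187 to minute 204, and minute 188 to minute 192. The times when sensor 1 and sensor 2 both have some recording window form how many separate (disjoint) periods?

2

First set merges to minute 68 to minute 82, minute 141 to minute 142.
Second set merges to minute 0 to minute 13, minute 46 to minute 96, minute 129 to minute 160, minute 187 to minute 204.
A ∩ B = minute 68 to minute 82, minute 141 to minute 142.
That is 2 disjoint pieces.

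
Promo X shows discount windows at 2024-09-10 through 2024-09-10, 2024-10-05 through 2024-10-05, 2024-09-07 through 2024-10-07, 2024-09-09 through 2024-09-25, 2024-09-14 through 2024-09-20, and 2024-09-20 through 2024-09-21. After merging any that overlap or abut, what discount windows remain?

Sort by start: 2024-09-07 through 2024-10-07, 2024-09-09 through 2024-09-25, 2024-09-10 through 2024-09-10, 2024-09-14 through 2024-09-20, 2024-09-20 through 2024-09-21, 2024-10-05 through 2024-10-05.
2024-09-09 through 2024-09-25 overlaps/touches 2024-09-07 through 2024-10-07 → extend to 2024-09-07 through 2024-10-07.
2024-09-10 through 2024-09-10 overlaps/touches 2024-09-07 through 2024-10-07 → extend to 2024-09-07 through 2024-10-07.
2024-09-14 through 2024-09-20 overlaps/touches 2024-09-07 through 2024-10-07 → extend to 2024-09-07 through 2024-10-07.
2024-09-20 through 2024-09-21 overlaps/touches 2024-09-07 through 2024-10-07 → extend to 2024-09-07 through 2024-10-07.
2024-10-05 through 2024-10-05 overlaps/touches 2024-09-07 through 2024-10-07 → extend to 2024-09-07 through 2024-10-07.

2024-09-07 through 2024-10-07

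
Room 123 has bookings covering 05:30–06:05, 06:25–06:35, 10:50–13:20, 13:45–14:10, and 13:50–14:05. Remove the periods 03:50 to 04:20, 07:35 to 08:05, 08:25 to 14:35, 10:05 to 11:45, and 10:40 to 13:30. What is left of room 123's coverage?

Merge the first list: 05:30–06:05, 06:25–06:35, 10:50–13:20, 13:45–14:10.
Merge the second list: 03:50–04:20, 07:35–08:05, 08:25–14:35.
05:30–06:05: nothing removed.
06:25–06:35: nothing removed.
10:50–13:20: entirely removed.
13:45–14:10: entirely removed.

05:30–06:05, 06:25–06:35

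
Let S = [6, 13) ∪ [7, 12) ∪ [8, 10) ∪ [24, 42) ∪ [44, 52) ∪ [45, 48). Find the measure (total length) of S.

Merged: [6, 13), [24, 42), [44, 52).
Lengths: 7 + 18 + 8 = 33.

33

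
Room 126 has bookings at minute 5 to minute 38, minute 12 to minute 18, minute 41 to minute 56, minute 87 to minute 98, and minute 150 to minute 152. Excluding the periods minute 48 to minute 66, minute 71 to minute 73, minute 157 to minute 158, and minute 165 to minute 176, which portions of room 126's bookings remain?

minute 5 to minute 38, minute 41 to minute 48, minute 87 to minute 98, minute 150 to minute 152

A, merged: minute 5 to minute 38, minute 41 to minute 56, minute 87 to minute 98, minute 150 to minute 152.
minute 5 to minute 38 is untouched.
minute 41 to minute 56 with B removed leaves minute 41 to minute 48.
minute 87 to minute 98 is untouched.
minute 150 to minute 152 is untouched.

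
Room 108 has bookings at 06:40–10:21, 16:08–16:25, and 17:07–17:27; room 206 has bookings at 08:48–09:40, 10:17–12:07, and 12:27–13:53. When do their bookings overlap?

08:48–09:40, 10:17–10:21

06:40–10:21 meets the second set on 08:48–09:40, 10:17–10:21.
16:08–16:25: no overlap with the second set.
17:07–17:27: no overlap with the second set.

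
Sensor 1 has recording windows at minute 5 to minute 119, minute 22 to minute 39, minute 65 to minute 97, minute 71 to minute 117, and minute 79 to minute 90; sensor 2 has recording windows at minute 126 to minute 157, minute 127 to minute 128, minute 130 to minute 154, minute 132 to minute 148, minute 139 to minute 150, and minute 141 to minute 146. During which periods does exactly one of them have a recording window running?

minute 5 to minute 119, minute 126 to minute 157

A, merged: minute 5 to minute 119.
B, merged: minute 126 to minute 157.
A \ B = minute 5 to minute 119.
B \ A = minute 126 to minute 157.
Union of the two gives the symmetric difference.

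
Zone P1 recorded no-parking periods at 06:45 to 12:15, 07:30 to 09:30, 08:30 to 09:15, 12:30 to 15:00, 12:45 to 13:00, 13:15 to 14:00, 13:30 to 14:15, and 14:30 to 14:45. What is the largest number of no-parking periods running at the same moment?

Walk the sorted start/end points keeping a running depth.
The depth first hits 3 at 08:30.

3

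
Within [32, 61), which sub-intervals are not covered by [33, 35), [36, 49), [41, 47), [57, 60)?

The merged coverage is [33, 35), [36, 49), [57, 60).
Uncovered inside [32, 61): [32, 33), [35, 36), [49, 57), [60, 61).

[32, 33) ∪ [35, 36) ∪ [49, 57) ∪ [60, 61)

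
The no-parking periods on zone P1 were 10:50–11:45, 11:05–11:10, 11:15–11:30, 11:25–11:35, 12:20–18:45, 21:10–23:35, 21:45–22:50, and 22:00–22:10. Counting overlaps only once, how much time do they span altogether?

9 h 45 min

Merged: 10:50–11:45, 12:20–18:45, 21:10–23:35.
Lengths: 55 min + 6 h 25 min + 2 h 25 min = 9 h 45 min.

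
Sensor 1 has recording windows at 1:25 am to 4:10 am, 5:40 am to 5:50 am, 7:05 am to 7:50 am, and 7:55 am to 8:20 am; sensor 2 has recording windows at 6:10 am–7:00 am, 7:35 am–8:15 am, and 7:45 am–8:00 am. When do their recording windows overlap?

B, merged: 6:10 am–7:00 am, 7:35 am–8:15 am.
1:25 am–4:10 am falls entirely outside B.
5:40 am–5:50 am falls entirely outside B.
7:05 am–7:50 am overlaps B on 7:35 am–7:50 am.
7:55 am–8:20 am overlaps B on 7:55 am–8:15 am.

7:35 am–7:50 am, 7:55 am–8:15 am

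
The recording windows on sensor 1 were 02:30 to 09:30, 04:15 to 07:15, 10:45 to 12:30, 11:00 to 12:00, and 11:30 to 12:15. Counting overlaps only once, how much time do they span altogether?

Merged: 02:30–09:30, 10:45–12:30.
Lengths: 7 h + 1 h 45 min = 8 h 45 min.

8 h 45 min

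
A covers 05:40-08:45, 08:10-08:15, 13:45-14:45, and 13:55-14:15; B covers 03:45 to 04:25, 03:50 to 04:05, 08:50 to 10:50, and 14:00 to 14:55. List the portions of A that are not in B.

A, merged: 05:40-08:45, 13:45-14:45.
B, merged: 03:45-04:25, 08:50-10:50, 14:00-14:55.
05:40-08:45 is untouched.
13:45-14:45 with B removed leaves 13:45-14:00.

05:40-08:45, 13:45-14:00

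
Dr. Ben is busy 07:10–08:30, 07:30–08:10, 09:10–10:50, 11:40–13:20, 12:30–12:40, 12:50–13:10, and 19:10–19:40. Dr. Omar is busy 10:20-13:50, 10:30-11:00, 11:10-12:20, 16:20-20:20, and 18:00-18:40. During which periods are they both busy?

10:20-10:50, 11:40-13:20, 19:10-19:40

First set merges to 07:10-08:30, 09:10-10:50, 11:40-13:20, 19:10-19:40.
Second set merges to 10:20-13:50, 16:20-20:20.
07:10-08:30 falls entirely outside B.
09:10-10:50 overlaps B on 10:20-10:50.
11:40-13:20 overlaps B on 11:40-13:20.
19:10-19:40 overlaps B on 19:10-19:40.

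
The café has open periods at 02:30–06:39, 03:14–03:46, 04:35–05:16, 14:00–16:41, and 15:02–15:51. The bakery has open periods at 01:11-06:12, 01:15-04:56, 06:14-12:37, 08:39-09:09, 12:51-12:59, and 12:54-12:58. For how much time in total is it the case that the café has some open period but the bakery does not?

2 h 43 min

First set merges to 02:30–06:39, 14:00–16:41.
Second set merges to 01:11–06:12, 06:14–12:37, 12:51–12:59.
A \ B = 06:12–06:14, 14:00–16:41.
Total: 2 min + 2 h 41 min = 2 h 43 min.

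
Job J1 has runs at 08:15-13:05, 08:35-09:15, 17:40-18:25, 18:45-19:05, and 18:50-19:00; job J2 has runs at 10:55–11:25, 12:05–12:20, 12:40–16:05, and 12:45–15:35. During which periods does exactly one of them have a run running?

08:15–10:55, 11:25–12:05, 12:20–12:40, 13:05–16:05, 17:40–18:25, 18:45–19:05

A, merged: 08:15–13:05, 17:40–18:25, 18:45–19:05.
B, merged: 10:55–11:25, 12:05–12:20, 12:40–16:05.
Only in the first: 08:15–10:55, 11:25–12:05, 12:20–12:40, 17:40–18:25, 18:45–19:05.
Only in the second: 13:05–16:05.
Together these are the periods covered by exactly one.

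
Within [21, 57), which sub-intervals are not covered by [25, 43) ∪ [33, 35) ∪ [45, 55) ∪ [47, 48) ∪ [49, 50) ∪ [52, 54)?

After merging, the occupied span is [25, 43), [45, 55).
Uncovered inside [21, 57): [21, 25), [43, 45), [55, 57).

[21, 25) ∪ [43, 45) ∪ [55, 57)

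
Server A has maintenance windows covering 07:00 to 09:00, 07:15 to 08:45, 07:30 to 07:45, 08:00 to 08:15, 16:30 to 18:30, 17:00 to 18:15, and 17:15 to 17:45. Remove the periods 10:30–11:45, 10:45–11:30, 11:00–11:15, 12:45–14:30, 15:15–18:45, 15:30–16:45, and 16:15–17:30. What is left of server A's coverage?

07:00-09:00

First set merges to 07:00-09:00, 16:30-18:30.
Second set merges to 10:30-11:45, 12:45-14:30, 15:15-18:45.
07:00-09:00: no B overlap → unchanged.
16:30-18:30: fully covered by B → removed.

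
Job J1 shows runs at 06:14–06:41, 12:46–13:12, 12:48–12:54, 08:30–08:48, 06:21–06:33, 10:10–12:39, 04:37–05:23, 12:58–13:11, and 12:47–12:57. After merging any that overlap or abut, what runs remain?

04:37–05:23, 06:14–06:41, 08:30–08:48, 10:10–12:39, 12:46–13:12

Sort by start: 04:37–05:23, 06:14–06:41, 06:21–06:33, 08:30–08:48, 10:10–12:39, 12:46–13:12, 12:47–12:57, 12:48–12:54, 12:58–13:11.
06:14–06:41 is disjoint → start new block.
06:21–06:33 overlaps/touches 06:14–06:41 → extend to 06:14–06:41.
08:30–08:48 is disjoint → start new block.
10:10–12:39 is disjoint → start new block.
12:46–13:12 is disjoint → start new block.
12:47–12:57 overlaps/touches 12:46–13:12 → extend to 12:46–13:12.
12:48–12:54 overlaps/touches 12:46–13:12 → extend to 12:46–13:12.
12:58–13:11 overlaps/touches 12:46–13:12 → extend to 12:46–13:12.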